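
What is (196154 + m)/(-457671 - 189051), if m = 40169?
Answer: -236323/646722 ≈ -0.36542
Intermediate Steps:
(196154 + m)/(-457671 - 189051) = (196154 + 40169)/(-457671 - 189051) = 236323/(-646722) = 236323*(-1/646722) = -236323/646722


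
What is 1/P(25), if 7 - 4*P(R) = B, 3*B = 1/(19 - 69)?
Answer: 600/1051 ≈ 0.57088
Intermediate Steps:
B = -1/150 (B = 1/(3*(19 - 69)) = (⅓)/(-50) = (⅓)*(-1/50) = -1/150 ≈ -0.0066667)
P(R) = 1051/600 (P(R) = 7/4 - ¼*(-1/150) = 7/4 + 1/600 = 1051/600)
1/P(25) = 1/(1051/600) = 600/1051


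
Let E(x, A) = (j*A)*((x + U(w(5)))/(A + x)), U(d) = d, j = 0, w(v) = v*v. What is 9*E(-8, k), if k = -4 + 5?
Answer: 0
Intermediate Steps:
w(v) = v²
k = 1
E(x, A) = 0 (E(x, A) = (0*A)*((x + 5²)/(A + x)) = 0*((x + 25)/(A + x)) = 0*((25 + x)/(A + x)) = 0)
9*E(-8, k) = 9*0 = 0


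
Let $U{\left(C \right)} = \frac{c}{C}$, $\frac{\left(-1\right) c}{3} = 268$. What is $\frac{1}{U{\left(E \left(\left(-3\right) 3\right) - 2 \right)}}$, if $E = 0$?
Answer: $\frac{1}{402} \approx 0.0024876$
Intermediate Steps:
$c = -804$ ($c = \left(-3\right) 268 = -804$)
$U{\left(C \right)} = - \frac{804}{C}$
$\frac{1}{U{\left(E \left(\left(-3\right) 3\right) - 2 \right)}} = \frac{1}{\left(-804\right) \frac{1}{0 \left(\left(-3\right) 3\right) - 2}} = \frac{1}{\left(-804\right) \frac{1}{0 \left(-9\right) - 2}} = \frac{1}{\left(-804\right) \frac{1}{0 - 2}} = \frac{1}{\left(-804\right) \frac{1}{-2}} = \frac{1}{\left(-804\right) \left(- \frac{1}{2}\right)} = \frac{1}{402}$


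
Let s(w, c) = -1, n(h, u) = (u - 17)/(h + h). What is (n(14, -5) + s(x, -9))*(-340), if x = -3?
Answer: 4250/7 ≈ 607.14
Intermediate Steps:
n(h, u) = (-17 + u)/(2*h) (n(h, u) = (-17 + u)/((2*h)) = (-17 + u)*(1/(2*h)) = (-17 + u)/(2*h))
(n(14, -5) + s(x, -9))*(-340) = ((½)*(-17 - 5)/14 - 1)*(-340) = ((½)*(1/14)*(-22) - 1)*(-340) = (-11/14 - 1)*(-340) = -25/14*(-340) = 4250/7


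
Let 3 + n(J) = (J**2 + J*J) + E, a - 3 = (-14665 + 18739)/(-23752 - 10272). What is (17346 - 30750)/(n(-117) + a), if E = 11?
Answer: -228028848/465939631 ≈ -0.48940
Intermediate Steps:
a = 48999/17012 (a = 3 + (-14665 + 18739)/(-23752 - 10272) = 3 + 4074/(-34024) = 3 + 4074*(-1/34024) = 3 - 2037/17012 = 48999/17012 ≈ 2.8803)
n(J) = 8 + 2*J**2 (n(J) = -3 + ((J**2 + J*J) + 11) = -3 + ((J**2 + J**2) + 11) = -3 + (2*J**2 + 11) = -3 + (11 + 2*J**2) = 8 + 2*J**2)
(17346 - 30750)/(n(-117) + a) = (17346 - 30750)/((8 + 2*(-117)**2) + 48999/17012) = -13404/((8 + 2*13689) + 48999/17012) = -13404/((8 + 27378) + 48999/17012) = -13404/(27386 + 48999/17012) = -13404/465939631/17012 = -13404*17012/465939631 = -228028848/465939631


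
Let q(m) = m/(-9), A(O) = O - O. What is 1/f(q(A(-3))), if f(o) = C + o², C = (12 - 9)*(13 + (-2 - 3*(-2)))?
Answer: 1/51 ≈ 0.019608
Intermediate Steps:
A(O) = 0
q(m) = -m/9 (q(m) = m*(-⅑) = -m/9)
C = 51 (C = 3*(13 + (-2 + 6)) = 3*(13 + 4) = 3*17 = 51)
f(o) = 51 + o²
1/f(q(A(-3))) = 1/(51 + (-⅑*0)²) = 1/(51 + 0²) = 1/(51 + 0) = 1/51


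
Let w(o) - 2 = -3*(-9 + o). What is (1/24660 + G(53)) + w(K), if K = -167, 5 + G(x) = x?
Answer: 14253481/24660 ≈ 578.00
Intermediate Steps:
G(x) = -5 + x
w(o) = 29 - 3*o (w(o) = 2 - 3*(-9 + o) = 2 + (27 - 3*o) = 29 - 3*o)
(1/24660 + G(53)) + w(K) = (1/24660 + (-5 + 53)) + (29 - 3*(-167)) = (1/24660 + 48) + (29 + 501) = 1183681/24660 + 530 = 14253481/24660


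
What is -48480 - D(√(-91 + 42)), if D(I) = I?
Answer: -48480 - 7*I ≈ -48480.0 - 7.0*I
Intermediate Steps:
-48480 - D(√(-91 + 42)) = -48480 - √(-91 + 42) = -48480 - √(-49) = -48480 - 7*I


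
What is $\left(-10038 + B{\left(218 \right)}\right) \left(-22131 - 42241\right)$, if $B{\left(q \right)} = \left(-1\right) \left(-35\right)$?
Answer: $643913116$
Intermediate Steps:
$B{\left(q \right)} = 35$
$\left(-10038 + B{\left(218 \right)}\right) \left(-22131 - 42241\right) = \left(-10038 + 35\right) \left(-22131 - 42241\right) = \left(-10003\right) \left(-64372\right) = 643913116$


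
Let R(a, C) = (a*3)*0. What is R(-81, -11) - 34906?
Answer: -34906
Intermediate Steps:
R(a, C) = 0 (R(a, C) = (3*a)*0 = 0)
R(-81, -11) - 34906 = 0 - 34906 = -34906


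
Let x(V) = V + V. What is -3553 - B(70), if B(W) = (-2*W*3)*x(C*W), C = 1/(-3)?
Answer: -23153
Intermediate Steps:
C = -⅓ ≈ -0.33333
x(V) = 2*V
B(W) = 4*W² (B(W) = (-2*W*3)*(2*(-W/3)) = (-6*W)*(-2*W/3) = 4*W²)
-3553 - B(70) = -3553 - 4*70² = -3553 - 4*4900 = -3553 - 1*19600 = -3553 - 19600 = -23153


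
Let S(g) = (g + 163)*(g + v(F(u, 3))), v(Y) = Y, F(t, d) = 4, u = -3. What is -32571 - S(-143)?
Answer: -29791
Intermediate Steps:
S(g) = (4 + g)*(163 + g) (S(g) = (g + 163)*(g + 4) = (163 + g)*(4 + g) = (4 + g)*(163 + g))
-32571 - S(-143) = -32571 - (652 + (-143)² + 167*(-143)) = -32571 - (652 + 20449 - 23881) = -32571 - 1*(-2780) = -32571 + 2780 = -29791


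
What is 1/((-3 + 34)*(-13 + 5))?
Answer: -1/248 ≈ -0.0040323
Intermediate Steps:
1/((-3 + 34)*(-13 + 5)) = 1/(31*(-8)) = 1/(-248) = -1/248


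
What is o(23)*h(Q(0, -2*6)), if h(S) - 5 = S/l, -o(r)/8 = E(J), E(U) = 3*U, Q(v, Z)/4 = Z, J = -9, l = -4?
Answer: 3672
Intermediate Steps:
Q(v, Z) = 4*Z
o(r) = 216 (o(r) = -24*(-9) = -8*(-27) = 216)
h(S) = 5 - S/4 (h(S) = 5 + S/(-4) = 5 + S*(-1/4) = 5 - S/4)
o(23)*h(Q(0, -2*6)) = 216*(5 - (-2)*6) = 216*(5 - (-12)) = 216*(5 - 1/4*(-48)) = 216*(5 + 12) = 216*17 = 3672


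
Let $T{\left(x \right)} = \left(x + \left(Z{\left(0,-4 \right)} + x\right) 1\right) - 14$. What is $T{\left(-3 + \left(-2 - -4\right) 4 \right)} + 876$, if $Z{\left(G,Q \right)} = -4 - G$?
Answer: $868$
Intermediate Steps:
$T{\left(x \right)} = -18 + 2 x$ ($T{\left(x \right)} = \left(x + \left(\left(-4 - 0\right) + x\right) 1\right) - 14 = \left(x + \left(\left(-4 + 0\right) + x\right) 1\right) - 14 = \left(x + \left(-4 + x\right) 1\right) - 14 = \left(x + \left(-4 + x\right)\right) - 14 = \left(-4 + 2 x\right) - 14 = -18 + 2 x$)
$T{\left(-3 + \left(-2 - -4\right) 4 \right)} + 876 = \left(-18 + 2 \left(-3 + \left(-2 - -4\right) 4\right)\right) + 876 = \left(-18 + 2 \left(-3 + \left(-2 + 4\right) 4\right)\right) + 876 = \left(-18 + 2 \left(-3 + 2 \cdot 4\right)\right) + 876 = \left(-18 + 2 \left(-3 + 8\right)\right) + 876 = \left(-18 + 2 \cdot 5\right) + 876 = \left(-18 + 10\right) + 876 = -8 + 876 = 868$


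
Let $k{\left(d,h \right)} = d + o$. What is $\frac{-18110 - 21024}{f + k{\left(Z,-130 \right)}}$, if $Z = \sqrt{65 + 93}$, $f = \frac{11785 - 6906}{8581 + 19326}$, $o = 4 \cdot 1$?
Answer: $\frac{127238755464766}{109476621493} - \frac{30477584597966 \sqrt{158}}{109476621493} \approx -2337.1$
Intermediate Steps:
$o = 4$
$f = \frac{4879}{27907} \approx 0.17483$
$Z = \sqrt{158} \approx 12.57$
$k{\left(d,h \right)} = 4 + d$ ($k{\left(d,h \right)} = d + 4 = 4 + d$)
$\frac{-18110 - 21024}{f + k{\left(Z,-130 \right)}} = \frac{-18110 - 21024}{\frac{4879}{27907} + \left(4 + \sqrt{158}\right)} = - \frac{39134}{\frac{116507}{27907} + \sqrt{158}}$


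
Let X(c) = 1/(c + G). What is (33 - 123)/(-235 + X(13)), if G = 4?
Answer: 765/1997 ≈ 0.38307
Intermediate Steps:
X(c) = 1/(4 + c) (X(c) = 1/(c + 4) = 1/(4 + c))
(33 - 123)/(-235 + X(13)) = (33 - 123)/(-235 + 1/(4 + 13)) = -90/(-235 + 1/17) = -90/(-3994/17) = -90*(-17/3994) = 765/1997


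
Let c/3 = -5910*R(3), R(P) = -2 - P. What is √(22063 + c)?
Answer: √110713 ≈ 332.74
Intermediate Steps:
c = 88650 (c = 3*(-5910*(-2 - 1*3)) = 3*(-5910*(-2 - 3)) = 3*(-5910*(-5)) = 3*29550 = 88650)
√(22063 + c) = √(22063 + 88650) = √110713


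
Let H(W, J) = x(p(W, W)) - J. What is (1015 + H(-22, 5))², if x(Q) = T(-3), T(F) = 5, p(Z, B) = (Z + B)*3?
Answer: 1030225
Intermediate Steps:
p(Z, B) = 3*B + 3*Z (p(Z, B) = (B + Z)*3 = 3*B + 3*Z)
x(Q) = 5
H(W, J) = 5 - J
(1015 + H(-22, 5))² = (1015 + (5 - 1*5))² = (1015 + (5 - 5))² = (1015 + 0)² = 1015² = 1030225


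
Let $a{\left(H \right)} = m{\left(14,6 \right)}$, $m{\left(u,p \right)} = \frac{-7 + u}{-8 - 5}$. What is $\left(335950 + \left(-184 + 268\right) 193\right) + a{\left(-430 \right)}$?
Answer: $\frac{4578099}{13} \approx 3.5216 \cdot 10^{5}$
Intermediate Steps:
$m{\left(u,p \right)} = \frac{7}{13} - \frac{u}{13}$ ($m{\left(u,p \right)} = \frac{-7 + u}{-13} = \left(-7 + u\right) \left(- \frac{1}{13}\right) = \frac{7}{13} - \frac{u}{13}$)
$a{\left(H \right)} = - \frac{7}{13}$ ($a{\left(H \right)} = \frac{7}{13} - \frac{14}{13} = - \frac{7}{13}$)
$\left(335950 + \left(-184 + 268\right) 193\right) + a{\left(-430 \right)} = \left(335950 + \left(-184 + 268\right) 193\right) - \frac{7}{13} = \left(335950 + 84 \cdot 193\right) - \frac{7}{13} = \left(335950 + 16212\right) - \frac{7}{13} = 352162 - \frac{7}{13} = \frac{4578099}{13}$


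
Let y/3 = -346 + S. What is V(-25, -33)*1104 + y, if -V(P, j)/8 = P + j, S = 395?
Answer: 512403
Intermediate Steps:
y = 147 (y = 3*(-346 + 395) = 3*49 = 147)
V(P, j) = -8*P - 8*j (V(P, j) = -8*(P + j) = -8*P - 8*j)
V(-25, -33)*1104 + y = (-8*(-25) - 8*(-33))*1104 + 147 = (200 + 264)*1104 + 147 = 464*1104 + 147 = 512256 + 147 = 512403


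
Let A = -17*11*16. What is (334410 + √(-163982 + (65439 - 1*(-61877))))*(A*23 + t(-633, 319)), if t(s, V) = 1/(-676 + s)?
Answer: -30123701289450/1309 - 270240435*I*√4074/1309 ≈ -2.3013e+10 - 1.3177e+7*I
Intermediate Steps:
A = -2992 (A = -187*16 = -2992)
(334410 + √(-163982 + (65439 - 1*(-61877))))*(A*23 + t(-633, 319)) = (334410 + √(-163982 + (65439 - 1*(-61877))))*(-2992*23 + 1/(-676 - 633)) = (334410 + √(-163982 + (65439 + 61877)))*(-68816 + 1/(-1309)) = (334410 + √(-163982 + 127316))*(-68816 - 1/1309) = (334410 + √(-36666))*(-90080145/1309) = (334410 + 3*I*√4074)*(-90080145/1309) = -30123701289450/1309 - 270240435*I*√4074/1309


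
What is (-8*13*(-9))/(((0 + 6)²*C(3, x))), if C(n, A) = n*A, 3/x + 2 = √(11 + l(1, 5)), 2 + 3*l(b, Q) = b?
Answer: -52/9 + 104*√6/27 ≈ 3.6573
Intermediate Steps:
l(b, Q) = -⅔ + b/3
x = 3/(-2 + 4*√6/3) (x = 3/(-2 + √(11 + (-⅔ + (⅓)*1))) = 3/(-2 + √(11 + (-⅔ + ⅓))) = 3/(-2 + √(11 - ⅓)) = 3/(-2 + √(32/3)) = 3/(-2 + 4*√6/3) ≈ 2.3697)
C(n, A) = A*n
(-8*13*(-9))/(((0 + 6)²*C(3, x))) = (-8*13*(-9))/(((0 + 6)²*((9/10 + 3*√6/5)*3))) = (-104*(-9))/((6²*(27/10 + 9*√6/5))) = 936/((36*(27/10 + 9*√6/5))) = 936/(486/5 + 324*√6/5)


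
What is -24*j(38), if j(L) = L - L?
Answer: 0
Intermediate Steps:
j(L) = 0
-24*j(38) = -24*0 = 0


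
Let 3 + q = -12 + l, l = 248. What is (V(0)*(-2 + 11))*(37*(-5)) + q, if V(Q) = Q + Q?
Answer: 233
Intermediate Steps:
V(Q) = 2*Q
q = 233 (q = -3 + (-12 + 248) = -3 + 236 = 233)
(V(0)*(-2 + 11))*(37*(-5)) + q = ((2*0)*(-2 + 11))*(37*(-5)) + 233 = (0*9)*(-185) + 233 = 0*(-185) + 233 = 0 + 233 = 233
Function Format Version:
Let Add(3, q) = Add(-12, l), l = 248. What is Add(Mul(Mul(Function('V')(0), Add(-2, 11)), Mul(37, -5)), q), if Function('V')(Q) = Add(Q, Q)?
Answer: 233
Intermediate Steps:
Function('V')(Q) = Mul(2, Q)
q = 233 (q = Add(-3, Add(-12, 248)) = Add(-3, 236) = 233)
Add(Mul(Mul(Function('V')(0), Add(-2, 11)), Mul(37, -5)), q) = Add(Mul(Mul(Mul(2, 0), Add(-2, 11)), Mul(37, -5)), 233) = Add(Mul(Mul(0, 9), -185), 233) = Add(Mul(0, -185), 233) = Add(0, 233) = 233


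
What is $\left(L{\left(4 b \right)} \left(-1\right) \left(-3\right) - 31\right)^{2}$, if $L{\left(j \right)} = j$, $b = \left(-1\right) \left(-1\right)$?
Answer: $361$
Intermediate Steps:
$b = 1$
$\left(L{\left(4 b \right)} \left(-1\right) \left(-3\right) - 31\right)^{2} = \left(4 \cdot 1 \left(-1\right) \left(-3\right) - 31\right)^{2} = \left(4 \left(-1\right) \left(-3\right) - 31\right)^{2} = \left(\left(-4\right) \left(-3\right) - 31\right)^{2} = \left(12 - 31\right)^{2} = \left(-19\right)^{2} = 361$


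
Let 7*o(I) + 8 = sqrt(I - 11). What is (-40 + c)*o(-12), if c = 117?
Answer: -88 + 11*I*sqrt(23) ≈ -88.0 + 52.754*I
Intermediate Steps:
o(I) = -8/7 + sqrt(-11 + I)/7 (o(I) = -8/7 + sqrt(I - 11)/7 = -8/7 + sqrt(-11 + I)/7)
(-40 + c)*o(-12) = (-40 + 117)*(-8/7 + sqrt(-11 - 12)/7) = 77*(-8/7 + sqrt(-23)/7) = 77*(-8/7 + (I*sqrt(23))/7) = 77*(-8/7 + I*sqrt(23)/7) = -88 + 11*I*sqrt(23)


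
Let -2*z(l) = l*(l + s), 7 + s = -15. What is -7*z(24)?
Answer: 168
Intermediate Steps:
s = -22 (s = -7 - 15 = -22)
z(l) = -l*(-22 + l)/2 (z(l) = -l*(l - 22)/2 = -l*(-22 + l)/2)
-7*z(24) = -7*24*(22 - 1*24)/2 = -7*24*(22 - 24)/2 = -7*24*(-2)/2 = -7*(-24) = 168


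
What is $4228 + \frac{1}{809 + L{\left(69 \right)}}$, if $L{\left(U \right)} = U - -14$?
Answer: $\frac{3771377}{892} \approx 4228.0$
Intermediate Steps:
$L{\left(U \right)} = 14 + U$ ($L{\left(U \right)} = U + 14 = 14 + U$)
$4228 + \frac{1}{809 + L{\left(69 \right)}} = 4228 + \frac{1}{809 + \left(14 + 69\right)} = 4228 + \frac{1}{809 + 83} = 4228 + \frac{1}{892} = \frac{3771377}{892}$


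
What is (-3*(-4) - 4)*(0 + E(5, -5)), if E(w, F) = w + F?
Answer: 0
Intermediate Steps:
E(w, F) = F + w
(-3*(-4) - 4)*(0 + E(5, -5)) = (-3*(-4) - 4)*(0 + (-5 + 5)) = (12 - 4)*(0 + 0) = 8*0 = 0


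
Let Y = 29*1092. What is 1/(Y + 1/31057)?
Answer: 31057/983513077 ≈ 3.1578e-5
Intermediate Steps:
Y = 31668
1/(Y + 1/31057) = 1/(31668 + 1/31057) = 1/(983513077/31057) = 31057/983513077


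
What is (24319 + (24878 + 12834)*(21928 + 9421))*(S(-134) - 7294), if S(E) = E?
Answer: -8781810990396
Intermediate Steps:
(24319 + (24878 + 12834)*(21928 + 9421))*(S(-134) - 7294) = (24319 + (24878 + 12834)*(21928 + 9421))*(-134 - 7294) = (24319 + 37712*31349)*(-7428) = (24319 + 1182233488)*(-7428) = 1182257807*(-7428) = -8781810990396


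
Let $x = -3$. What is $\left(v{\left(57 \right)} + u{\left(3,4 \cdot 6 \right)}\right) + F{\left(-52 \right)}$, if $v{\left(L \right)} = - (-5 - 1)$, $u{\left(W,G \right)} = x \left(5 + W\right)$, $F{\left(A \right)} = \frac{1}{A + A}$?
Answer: $- \frac{1873}{104} \approx -18.01$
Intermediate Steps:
$F{\left(A \right)} = \frac{1}{2 A}$
$u{\left(W,G \right)} = -15 - 3 W$ ($u{\left(W,G \right)} = - 3 \left(5 + W\right) = -15 - 3 W$)
$v{\left(L \right)} = 6$ ($v{\left(L \right)} = \left(-1\right) \left(-6\right) = 6$)
$\left(v{\left(57 \right)} + u{\left(3,4 \cdot 6 \right)}\right) + F{\left(-52 \right)} = \left(6 - 24\right) + \frac{1}{2 \left(-52\right)} = \left(6 - 24\right) + \frac{1}{2} \left(- \frac{1}{52}\right) = \left(6 - 24\right) - \frac{1}{104} = -18 - \frac{1}{104} = - \frac{1873}{104}$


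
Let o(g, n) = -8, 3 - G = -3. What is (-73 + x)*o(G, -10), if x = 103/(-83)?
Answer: 49296/83 ≈ 593.93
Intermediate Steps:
G = 6 (G = 3 - 1*(-3) = 3 + 3 = 6)
x = -103/83 (x = 103*(-1/83) = -103/83 ≈ -1.2410)
(-73 + x)*o(G, -10) = (-73 - 103/83)*(-8) = -6162/83*(-8) = 49296/83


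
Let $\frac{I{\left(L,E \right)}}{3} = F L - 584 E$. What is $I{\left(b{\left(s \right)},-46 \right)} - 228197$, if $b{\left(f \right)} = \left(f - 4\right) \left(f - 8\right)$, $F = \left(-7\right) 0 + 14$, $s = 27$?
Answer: $-129251$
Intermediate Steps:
$F = 14$ ($F = 0 + 14 = 14$)
$b{\left(f \right)} = \left(-8 + f\right) \left(-4 + f\right)$ ($b{\left(f \right)} = \left(-4 + f\right) \left(-8 + f\right) = \left(-8 + f\right) \left(-4 + f\right)$)
$I{\left(L,E \right)} = - 1752 E + 42 L$ ($I{\left(L,E \right)} = 3 \left(14 L - 584 E\right) = 3 \left(- 584 E + 14 L\right) = - 1752 E + 42 L$)
$I{\left(b{\left(s \right)},-46 \right)} - 228197 = \left(\left(-1752\right) \left(-46\right) + 42 \left(32 + 27^{2} - 324\right)\right) - 228197 = \left(80592 + 42 \left(32 + 729 - 324\right)\right) - 228197 = \left(80592 + 42 \cdot 437\right) - 228197 = \left(80592 + 18354\right) - 228197 = 98946 - 228197 = -129251$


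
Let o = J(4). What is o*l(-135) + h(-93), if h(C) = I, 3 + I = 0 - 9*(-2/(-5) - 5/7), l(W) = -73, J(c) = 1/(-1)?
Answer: 2549/35 ≈ 72.829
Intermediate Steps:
J(c) = -1
o = -1
I = -6/35 (I = -3 + (0 - 9*(-2/(-5) - 5/7)) = -3 + (0 - 9*(-2*(-⅕) - 5*⅐)) = -3 + (0 - 9*(⅖ - 5/7)) = -3 + (0 - 9*(-11/35)) = -3 + (0 + 99/35) = -3 + 99/35 = -6/35 ≈ -0.17143)
h(C) = -6/35
o*l(-135) + h(-93) = -1*(-73) - 6/35 = 73 - 6/35 = 2549/35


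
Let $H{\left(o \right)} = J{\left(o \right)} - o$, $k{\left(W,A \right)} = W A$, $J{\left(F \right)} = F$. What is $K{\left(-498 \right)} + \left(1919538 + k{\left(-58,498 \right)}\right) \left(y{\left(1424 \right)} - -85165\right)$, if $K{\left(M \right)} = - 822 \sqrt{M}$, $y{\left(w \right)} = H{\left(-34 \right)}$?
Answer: $161017547910 - 822 i \sqrt{498} \approx 1.6102 \cdot 10^{11} - 18344.0 i$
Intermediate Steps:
$k{\left(W,A \right)} = A W$
$H{\left(o \right)} = 0$ ($H{\left(o \right)} = o - o = 0$)
$y{\left(w \right)} = 0$
$K{\left(-498 \right)} + \left(1919538 + k{\left(-58,498 \right)}\right) \left(y{\left(1424 \right)} - -85165\right) = - 822 \sqrt{-498} + \left(1919538 + 498 \left(-58\right)\right) \left(0 - -85165\right) = - 822 i \sqrt{498} + \left(1919538 - 28884\right) \left(0 + 85165\right) = - 822 i \sqrt{498} + 1890654 \cdot 85165 = - 822 i \sqrt{498} + 161017547910 = 161017547910 - 822 i \sqrt{498}$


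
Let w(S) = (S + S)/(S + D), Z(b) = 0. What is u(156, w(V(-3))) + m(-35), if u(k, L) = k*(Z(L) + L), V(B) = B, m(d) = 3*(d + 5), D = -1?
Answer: 144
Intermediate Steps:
m(d) = 15 + 3*d (m(d) = 3*(5 + d) = 15 + 3*d)
w(S) = 2*S/(-1 + S) (w(S) = (S + S)/(S - 1) = (2*S)/(-1 + S) = 2*S/(-1 + S))
u(k, L) = L*k (u(k, L) = k*(0 + L) = k*L = L*k)
u(156, w(V(-3))) + m(-35) = (2*(-3)/(-1 - 3))*156 + (15 + 3*(-35)) = (2*(-3)/(-4))*156 + (15 - 105) = (2*(-3)*(-1/4))*156 - 90 = (3/2)*156 - 90 = 234 - 90 = 144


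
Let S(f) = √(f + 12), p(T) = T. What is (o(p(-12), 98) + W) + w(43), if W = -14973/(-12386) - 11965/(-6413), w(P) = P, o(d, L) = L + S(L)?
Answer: 1040368207/7221038 + √110 ≈ 154.56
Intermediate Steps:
S(f) = √(12 + f)
o(d, L) = L + √(12 + L)
W = 22201849/7221038 (W = -14973*(-1/12386) - 11965*(-1/6413) = 14973/12386 + 11965/6413 = 22201849/7221038 ≈ 3.0746)
(o(p(-12), 98) + W) + w(43) = ((98 + √(12 + 98)) + 22201849/7221038) + 43 = ((98 + √110) + 22201849/7221038) + 43 = (729863573/7221038 + √110) + 43 = 1040368207/7221038 + √110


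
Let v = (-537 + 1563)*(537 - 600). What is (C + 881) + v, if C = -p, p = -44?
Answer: -63713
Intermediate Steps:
C = 44 (C = -1*(-44) = 44)
v = -64638 (v = 1026*(-63) = -64638)
(C + 881) + v = (44 + 881) - 64638 = 925 - 64638 = -63713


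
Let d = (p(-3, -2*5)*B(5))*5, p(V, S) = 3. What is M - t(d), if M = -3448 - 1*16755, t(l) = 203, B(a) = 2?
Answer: -20406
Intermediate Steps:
d = 30 (d = (3*2)*5 = 6*5 = 30)
M = -20203 (M = -3448 - 16755 = -20203)
M - t(d) = -20203 - 1*203 = -20203 - 203 = -20406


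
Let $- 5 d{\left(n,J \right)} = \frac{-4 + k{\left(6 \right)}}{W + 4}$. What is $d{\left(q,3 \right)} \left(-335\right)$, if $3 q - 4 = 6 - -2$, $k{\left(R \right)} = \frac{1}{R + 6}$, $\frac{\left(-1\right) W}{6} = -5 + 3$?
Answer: $- \frac{3149}{192} \approx -16.401$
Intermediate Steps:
$W = 12$ ($W = - 6 \left(-5 + 3\right) = \left(-6\right) \left(-2\right) = 12$)
$k{\left(R \right)} = \frac{1}{6 + R}$
$q = 4$ ($q = \frac{4}{3} + \frac{6 - -2}{3} = \frac{4}{3} + \frac{6 + 2}{3} = \frac{4}{3} + \frac{1}{3} \cdot 8 = \frac{4}{3} + \frac{8}{3} = 4$)
$d{\left(n,J \right)} = \frac{47}{960}$ ($d{\left(n,J \right)} = - \frac{\left(-4 + \frac{1}{6 + 6}\right) \frac{1}{12 + 4}}{5} = - \frac{\left(-4 + \frac{1}{12}\right) \frac{1}{16}}{5} = - \frac{\left(- \frac{47}{12}\right) \frac{1}{16}}{5} = \left(- \frac{1}{5}\right) \left(- \frac{47}{192}\right) = \frac{47}{960}$)
$d{\left(q,3 \right)} \left(-335\right) = \frac{47}{960} \left(-335\right) = - \frac{3149}{192}$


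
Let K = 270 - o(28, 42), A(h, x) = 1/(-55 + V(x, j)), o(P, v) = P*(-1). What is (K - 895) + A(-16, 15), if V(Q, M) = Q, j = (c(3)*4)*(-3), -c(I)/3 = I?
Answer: -23881/40 ≈ -597.03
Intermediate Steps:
c(I) = -3*I
o(P, v) = -P
j = 108 (j = (-3*3*4)*(-3) = -9*4*(-3) = -36*(-3) = 108)
A(h, x) = 1/(-55 + x)
K = 298 (K = 270 - (-1)*28 = 270 - 1*(-28) = 270 + 28 = 298)
(K - 895) + A(-16, 15) = (298 - 895) + 1/(-55 + 15) = -597 + 1/(-40) = -597 - 1/40 = -23881/40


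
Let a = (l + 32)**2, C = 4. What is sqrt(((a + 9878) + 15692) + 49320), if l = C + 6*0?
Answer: sqrt(76186) ≈ 276.02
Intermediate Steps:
l = 4 (l = 4 + 6*0 = 4 + 0 = 4)
a = 1296 (a = (4 + 32)**2 = 36**2 = 1296)
sqrt(((a + 9878) + 15692) + 49320) = sqrt(((1296 + 9878) + 15692) + 49320) = sqrt((11174 + 15692) + 49320) = sqrt(26866 + 49320) = sqrt(76186)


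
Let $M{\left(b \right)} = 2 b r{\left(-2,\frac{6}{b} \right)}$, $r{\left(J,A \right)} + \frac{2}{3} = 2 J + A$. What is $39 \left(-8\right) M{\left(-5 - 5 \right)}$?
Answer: $-32864$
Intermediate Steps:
$r{\left(J,A \right)} = - \frac{2}{3} + A + 2 J$ ($r{\left(J,A \right)} = - \frac{2}{3} + \left(2 J + A\right) = - \frac{2}{3} + \left(A + 2 J\right) = - \frac{2}{3} + A + 2 J$)
$M{\left(b \right)} = 2 b \left(- \frac{14}{3} + \frac{6}{b}\right)$ ($M{\left(b \right)} = 2 b \left(- \frac{2}{3} + \frac{6}{b} + 2 \left(-2\right)\right) = 2 b \left(- \frac{2}{3} + \frac{6}{b} - 4\right) = 2 b \left(- \frac{14}{3} + \frac{6}{b}\right)$)
$39 \left(-8\right) M{\left(-5 - 5 \right)} = 39 \left(-8\right) \left(12 - \frac{28 \left(-5 - 5\right)}{3}\right) = - 312 \left(12 - \frac{28 \left(-5 - 5\right)}{3}\right) = - 312 \left(12 - - \frac{280}{3}\right) = - 312 \left(12 + \frac{280}{3}\right) = \left(-312\right) \frac{316}{3} = -32864$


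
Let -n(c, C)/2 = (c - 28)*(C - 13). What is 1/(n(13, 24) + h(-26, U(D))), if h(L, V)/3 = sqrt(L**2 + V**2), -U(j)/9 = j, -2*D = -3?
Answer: 440/134901 - 2*sqrt(3433)/134901 ≈ 0.0023930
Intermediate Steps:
n(c, C) = -2*(-28 + c)*(-13 + C) (n(c, C) = -2*(c - 28)*(C - 13) = -2*(-28 + c)*(-13 + C))
D = 3/2 (D = -1/2*(-3) = 3/2 ≈ 1.5000)
U(j) = -9*j
h(L, V) = 3*sqrt(L**2 + V**2)
1/(n(13, 24) + h(-26, U(D))) = 1/((-728 + 26*13 + 56*24 - 2*24*13) + 3*sqrt((-26)**2 + (-9*3/2)**2)) = 1/((-728 + 338 + 1344 - 624) + 3*sqrt(676 + (-27/2)**2)) = 1/(330 + 3*sqrt(676 + 729/4)) = 1/(330 + 3*sqrt(3433/4)) = 1/(330 + 3*(sqrt(3433)/2)) = 1/(330 + 3*sqrt(3433)/2)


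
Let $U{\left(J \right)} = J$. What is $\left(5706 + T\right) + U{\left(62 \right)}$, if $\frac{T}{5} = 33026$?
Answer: $170898$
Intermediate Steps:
$T = 165130$ ($T = 5 \cdot 33026 = 165130$)
$\left(5706 + T\right) + U{\left(62 \right)} = \left(5706 + 165130\right) + 62 = 170836 + 62 = 170898$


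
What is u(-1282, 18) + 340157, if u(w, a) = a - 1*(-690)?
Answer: 340865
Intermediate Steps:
u(w, a) = 690 + a (u(w, a) = a + 690 = 690 + a)
u(-1282, 18) + 340157 = (690 + 18) + 340157 = 708 + 340157 = 340865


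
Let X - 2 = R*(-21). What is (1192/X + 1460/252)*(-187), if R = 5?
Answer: 7012687/6489 ≈ 1080.7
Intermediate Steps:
X = -103 (X = 2 + 5*(-21) = 2 - 105 = -103)
(1192/X + 1460/252)*(-187) = (1192/(-103) + 1460/252)*(-187) = (1192*(-1/103) + 1460*(1/252))*(-187) = (-1192/103 + 365/63)*(-187) = -37501/6489*(-187) = 7012687/6489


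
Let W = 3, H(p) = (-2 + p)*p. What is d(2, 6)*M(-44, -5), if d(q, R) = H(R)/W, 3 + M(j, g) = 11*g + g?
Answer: -504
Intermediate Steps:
M(j, g) = -3 + 12*g (M(j, g) = -3 + (11*g + g) = -3 + 12*g)
H(p) = p*(-2 + p)
d(q, R) = R*(-2 + R)/3 (d(q, R) = (R*(-2 + R))/3 = (R*(-2 + R))*(1/3) = R*(-2 + R)/3)
d(2, 6)*M(-44, -5) = ((1/3)*6*(-2 + 6))*(-3 + 12*(-5)) = ((1/3)*6*4)*(-3 - 60) = 8*(-63) = -504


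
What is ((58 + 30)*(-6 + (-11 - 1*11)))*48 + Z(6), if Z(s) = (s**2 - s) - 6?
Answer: -118248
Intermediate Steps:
Z(s) = -6 + s**2 - s
((58 + 30)*(-6 + (-11 - 1*11)))*48 + Z(6) = ((58 + 30)*(-6 + (-11 - 1*11)))*48 + (-6 + 6**2 - 1*6) = (88*(-6 + (-11 - 11)))*48 + (-6 + 36 - 6) = (88*(-6 - 22))*48 + 24 = (88*(-28))*48 + 24 = -2464*48 + 24 = -118272 + 24 = -118248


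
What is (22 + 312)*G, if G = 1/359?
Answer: 334/359 ≈ 0.93036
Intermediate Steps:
G = 1/359 ≈ 0.0027855
(22 + 312)*G = (22 + 312)*(1/359) = 334*(1/359) = 334/359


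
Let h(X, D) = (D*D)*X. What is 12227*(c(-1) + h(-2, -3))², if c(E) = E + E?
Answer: 4890800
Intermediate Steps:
c(E) = 2*E
h(X, D) = X*D² (h(X, D) = D²*X = X*D²)
12227*(c(-1) + h(-2, -3))² = 12227*(2*(-1) - 2*(-3)²)² = 12227*(-2 - 2*9)² = 12227*(-2 - 18)² = 12227*(-20)² = 12227*400 = 4890800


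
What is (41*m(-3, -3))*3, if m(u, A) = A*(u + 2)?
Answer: 369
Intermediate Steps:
m(u, A) = A*(2 + u)
(41*m(-3, -3))*3 = (41*(-3*(2 - 3)))*3 = (41*(-3*(-1)))*3 = (41*3)*3 = 123*3 = 369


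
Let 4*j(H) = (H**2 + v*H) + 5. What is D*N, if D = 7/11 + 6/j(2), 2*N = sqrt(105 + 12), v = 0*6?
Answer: 109*sqrt(13)/22 ≈ 17.864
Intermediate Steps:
v = 0
j(H) = 5/4 + H**2/4 (j(H) = ((H**2 + 0*H) + 5)/4 = ((H**2 + 0) + 5)/4 = (H**2 + 5)/4 = (5 + H**2)/4 = 5/4 + H**2/4)
N = 3*sqrt(13)/2 (N = sqrt(105 + 12)/2 = sqrt(117)/2 = (3*sqrt(13))/2 = 3*sqrt(13)/2 ≈ 5.4083)
D = 109/33 (D = 7/11 + 6/(5/4 + (1/4)*2**2) = 7*(1/11) + 6/(5/4 + (1/4)*4) = 7/11 + 6/(5/4 + 1) = 7/11 + 6/(9/4) = 7/11 + 6*(4/9) = 7/11 + 8/3 = 109/33 ≈ 3.3030)
D*N = 109*(3*sqrt(13)/2)/33 = 109*sqrt(13)/22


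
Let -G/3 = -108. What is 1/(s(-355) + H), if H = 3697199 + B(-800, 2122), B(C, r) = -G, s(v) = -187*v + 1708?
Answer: 1/3764968 ≈ 2.6561e-7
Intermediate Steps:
G = 324 (G = -3*(-108) = 324)
s(v) = 1708 - 187*v
B(C, r) = -324 (B(C, r) = -1*324 = -324)
H = 3696875 (H = 3697199 - 324 = 3696875)
1/(s(-355) + H) = 1/((1708 - 187*(-355)) + 3696875) = 1/((1708 + 66385) + 3696875) = 1/(68093 + 3696875) = 1/3764968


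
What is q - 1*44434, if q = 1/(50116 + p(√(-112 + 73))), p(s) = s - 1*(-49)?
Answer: (-44434*√39 + 2229031609*I)/(√39 - 50165*I) ≈ -44434.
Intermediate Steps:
p(s) = 49 + s (p(s) = s + 49 = 49 + s)
q = 1/(50165 + I*√39) (q = 1/(50116 + (49 + √(-112 + 73))) = 1/(50116 + (49 + √(-39))) = 1/(50116 + (49 + I*√39)) = 1/(50165 + I*√39) ≈ 1.9934e-5 - 2.5e-9*I)
q - 1*44434 = (50165/2516527264 - I*√39/2516527264) - 1*44434 = (50165/2516527264 - I*√39/2516527264) - 44434 = -111819372398411/2516527264 - I*√39/2516527264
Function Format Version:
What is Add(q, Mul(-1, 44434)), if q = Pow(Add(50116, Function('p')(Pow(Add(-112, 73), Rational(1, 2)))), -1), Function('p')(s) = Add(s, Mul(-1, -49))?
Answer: Mul(Pow(Add(Pow(39, Rational(1, 2)), Mul(-50165, I)), -1), Add(Mul(-44434, Pow(39, Rational(1, 2))), Mul(2229031609, I))) ≈ -44434.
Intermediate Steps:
Function('p')(s) = Add(49, s) (Function('p')(s) = Add(s, 49) = Add(49, s))
q = Pow(Add(50165, Mul(I, Pow(39, Rational(1, 2)))), -1) (q = Pow(Add(50116, Add(49, Pow(Add(-112, 73), Rational(1, 2)))), -1) = Pow(Add(50116, Add(49, Pow(-39, Rational(1, 2)))), -1) = Pow(Add(50116, Add(49, Mul(I, Pow(39, Rational(1, 2))))), -1) = Pow(Add(50165, Mul(I, Pow(39, Rational(1, 2)))), -1) ≈ Add(1.9934e-5, Mul(-2.5e-9, I)))
Add(q, Mul(-1, 44434)) = Add(Add(Rational(50165, 2516527264), Mul(Rational(-1, 2516527264), I, Pow(39, Rational(1, 2)))), Mul(-1, 44434)) = Add(Add(Rational(50165, 2516527264), Mul(Rational(-1, 2516527264), I, Pow(39, Rational(1, 2)))), -44434) = Add(Rational(-111819372398411, 2516527264), Mul(Rational(-1, 2516527264), I, Pow(39, Rational(1, 2))))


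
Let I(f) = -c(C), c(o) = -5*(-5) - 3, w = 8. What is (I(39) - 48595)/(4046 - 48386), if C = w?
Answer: 48617/44340 ≈ 1.0965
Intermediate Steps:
C = 8
c(o) = 22 (c(o) = 25 - 3 = 22)
I(f) = -22 (I(f) = -1*22 = -22)
(I(39) - 48595)/(4046 - 48386) = (-22 - 48595)/(4046 - 48386) = -48617/(-44340) = -48617*(-1/44340) = 48617/44340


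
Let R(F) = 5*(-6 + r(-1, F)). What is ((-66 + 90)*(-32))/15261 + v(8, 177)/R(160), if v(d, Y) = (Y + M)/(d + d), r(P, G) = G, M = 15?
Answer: -68038/1958495 ≈ -0.034740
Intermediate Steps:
v(d, Y) = (15 + Y)/(2*d) (v(d, Y) = (Y + 15)/(d + d) = (15 + Y)/((2*d)) = (15 + Y)*(1/(2*d)) = (15 + Y)/(2*d))
R(F) = -30 + 5*F (R(F) = 5*(-6 + F) = -30 + 5*F)
((-66 + 90)*(-32))/15261 + v(8, 177)/R(160) = ((-66 + 90)*(-32))/15261 + ((1/2)*(15 + 177)/8)/(-30 + 5*160) = (24*(-32))*(1/15261) + ((1/2)*(1/8)*192)/(-30 + 800) = -768*1/15261 + 12/770 = -256/5087 + 12*(1/770) = -256/5087 + 6/385 = -68038/1958495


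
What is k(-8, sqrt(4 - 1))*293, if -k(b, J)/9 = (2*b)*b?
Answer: -337536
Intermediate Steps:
k(b, J) = -18*b**2 (k(b, J) = -9*2*b*b = -18*b**2)
k(-8, sqrt(4 - 1))*293 = -18*(-8)**2*293 = -18*64*293 = -1152*293 = -337536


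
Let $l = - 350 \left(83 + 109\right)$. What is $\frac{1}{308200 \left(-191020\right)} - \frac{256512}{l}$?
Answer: $\frac{1573069566073}{412106548000} \approx 3.8171$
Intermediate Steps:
$l = -67200$ ($l = \left(-350\right) 192 = -67200$)
$\frac{1}{308200 \left(-191020\right)} - \frac{256512}{l} = \frac{1}{308200 \left(-191020\right)} - \frac{256512}{-67200} = \frac{1}{308200} \left(- \frac{1}{191020}\right) - - \frac{668}{175} = - \frac{1}{58872364000} + \frac{668}{175} = \frac{1573069566073}{412106548000}$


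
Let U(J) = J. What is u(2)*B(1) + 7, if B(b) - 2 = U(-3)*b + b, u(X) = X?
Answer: 7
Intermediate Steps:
B(b) = 2 - 2*b (B(b) = 2 + (-3*b + b) = 2 - 2*b)
u(2)*B(1) + 7 = 2*(2 - 2*1) + 7 = 2*(2 - 2) + 7 = 2*0 + 7 = 0 + 7 = 7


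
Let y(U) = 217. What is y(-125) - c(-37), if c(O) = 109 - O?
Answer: 71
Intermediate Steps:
y(-125) - c(-37) = 217 - (109 - 1*(-37)) = 217 - (109 + 37) = 217 - 1*146 = 217 - 146 = 71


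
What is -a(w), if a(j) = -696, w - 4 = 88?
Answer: 696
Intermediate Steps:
w = 92 (w = 4 + 88 = 92)
-a(w) = -1*(-696) = 696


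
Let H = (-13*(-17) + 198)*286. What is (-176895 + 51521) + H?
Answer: -5540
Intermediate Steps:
H = 119834 (H = (221 + 198)*286 = 419*286 = 119834)
(-176895 + 51521) + H = (-176895 + 51521) + 119834 = -125374 + 119834 = -5540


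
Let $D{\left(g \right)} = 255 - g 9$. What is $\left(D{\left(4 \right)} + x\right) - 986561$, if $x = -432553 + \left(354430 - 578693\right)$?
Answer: $-1643158$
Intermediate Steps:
$D{\left(g \right)} = 255 - 9 g$
$x = -656816$ ($x = -432553 - 224263 = -656816$)
$\left(D{\left(4 \right)} + x\right) - 986561 = \left(\left(255 - 36\right) - 656816\right) - 986561 = \left(219 - 656816\right) - 986561 = -656597 - 986561 = -1643158$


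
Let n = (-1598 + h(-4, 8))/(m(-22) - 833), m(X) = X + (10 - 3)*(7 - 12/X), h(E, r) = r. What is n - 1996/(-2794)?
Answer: 16619941/6163564 ≈ 2.6965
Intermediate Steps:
m(X) = 49 + X - 84/X (m(X) = X + 7*(7 - 12/X) = X + (49 - 84/X) = 49 + X - 84/X)
n = 8745/4412 (n = (-1598 + 8)/((49 - 22 - 84/(-22)) - 833) = -1590/((49 - 22 - 84*(-1/22)) - 833) = -1590/((49 - 22 + 42/11) - 833) = -1590/(339/11 - 833) = -1590/(-8824/11) = -1590*(-11/8824) = 8745/4412 ≈ 1.9821)
n - 1996/(-2794) = 8745/4412 - 1996/(-2794) = 8745/4412 - 1996*(-1)/2794 = 8745/4412 - 1*(-998/1397) = 8745/4412 + 998/1397 = 16619941/6163564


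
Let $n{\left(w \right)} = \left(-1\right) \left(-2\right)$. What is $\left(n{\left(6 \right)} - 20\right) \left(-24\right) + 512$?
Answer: $944$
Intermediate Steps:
$n{\left(w \right)} = 2$
$\left(n{\left(6 \right)} - 20\right) \left(-24\right) + 512 = \left(2 - 20\right) \left(-24\right) + 512 = \left(-18\right) \left(-24\right) + 512 = 432 + 512 = 944$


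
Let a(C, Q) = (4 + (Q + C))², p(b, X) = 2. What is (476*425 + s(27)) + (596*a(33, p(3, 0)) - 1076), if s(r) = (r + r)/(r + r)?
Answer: 1107741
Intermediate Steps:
a(C, Q) = (4 + C + Q)² (a(C, Q) = (4 + (C + Q))² = (4 + C + Q)²)
s(r) = 1 (s(r) = (2*r)/((2*r)) = (2*r)*(1/(2*r)) = 1)
(476*425 + s(27)) + (596*a(33, p(3, 0)) - 1076) = (476*425 + 1) + (596*(4 + 33 + 2)² - 1076) = (202300 + 1) + (596*39² - 1076) = 202301 + (596*1521 - 1076) = 202301 + (906516 - 1076) = 202301 + 905440 = 1107741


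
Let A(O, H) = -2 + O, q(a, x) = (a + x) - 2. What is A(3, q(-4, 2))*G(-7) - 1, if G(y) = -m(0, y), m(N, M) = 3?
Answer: -4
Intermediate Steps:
G(y) = -3 (G(y) = -1*3 = -3)
q(a, x) = -2 + a + x
A(3, q(-4, 2))*G(-7) - 1 = (-2 + 3)*(-3) - 1 = 1*(-3) - 1 = -3 - 1 = -4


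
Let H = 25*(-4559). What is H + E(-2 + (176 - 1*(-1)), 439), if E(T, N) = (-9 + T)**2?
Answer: -86419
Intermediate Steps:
H = -113975
H + E(-2 + (176 - 1*(-1)), 439) = -113975 + (-9 + (-2 + (176 - 1*(-1))))**2 = -113975 + (-9 + (-2 + (176 + 1)))**2 = -113975 + (-9 + (-2 + 177))**2 = -113975 + (-9 + 175)**2 = -113975 + 166**2 = -113975 + 27556 = -86419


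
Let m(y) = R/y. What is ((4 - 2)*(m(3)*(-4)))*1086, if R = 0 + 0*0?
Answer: 0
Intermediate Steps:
R = 0 (R = 0 + 0 = 0)
m(y) = 0 (m(y) = 0/y = 0)
((4 - 2)*(m(3)*(-4)))*1086 = ((4 - 2)*(0*(-4)))*1086 = (2*0)*1086 = 0*1086 = 0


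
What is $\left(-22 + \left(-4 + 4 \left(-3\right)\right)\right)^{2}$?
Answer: $1444$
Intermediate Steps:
$\left(-22 + \left(-4 + 4 \left(-3\right)\right)\right)^{2} = \left(-22 - 16\right)^{2} = \left(-38\right)^{2} = 1444$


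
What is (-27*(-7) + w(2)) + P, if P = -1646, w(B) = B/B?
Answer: -1456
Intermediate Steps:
w(B) = 1
(-27*(-7) + w(2)) + P = (-27*(-7) + 1) - 1646 = (189 + 1) - 1646 = 190 - 1646 = -1456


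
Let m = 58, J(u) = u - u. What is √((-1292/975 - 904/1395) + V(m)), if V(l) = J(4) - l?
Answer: I*√2191540598/6045 ≈ 7.7442*I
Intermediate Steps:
J(u) = 0
V(l) = -l (V(l) = 0 - l = -l)
√((-1292/975 - 904/1395) + V(m)) = √((-1292/975 - 904/1395) - 1*58) = √((-1292*1/975 - 904*1/1395) - 58) = √((-1292/975 - 904/1395) - 58) = √(-178916/90675 - 58) = √(-5438066/90675) = I*√2191540598/6045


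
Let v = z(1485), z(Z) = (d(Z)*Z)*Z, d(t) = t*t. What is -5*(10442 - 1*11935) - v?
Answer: -4863017293160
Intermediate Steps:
d(t) = t²
z(Z) = Z⁴ (z(Z) = (Z²*Z)*Z = Z³*Z = Z⁴)
v = 4863017300625 (v = 1485⁴ = 4863017300625)
-5*(10442 - 1*11935) - v = -5*(10442 - 1*11935) - 1*4863017300625 = -5*(10442 - 11935) - 4863017300625 = -5*(-1493) - 4863017300625 = 7465 - 4863017300625 = -4863017293160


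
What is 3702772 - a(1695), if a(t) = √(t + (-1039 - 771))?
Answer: 3702772 - I*√115 ≈ 3.7028e+6 - 10.724*I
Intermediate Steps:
a(t) = √(-1810 + t) (a(t) = √(t - 1810) = √(-1810 + t))
3702772 - a(1695) = 3702772 - √(-1810 + 1695) = 3702772 - √(-115) = 3702772 - I*√115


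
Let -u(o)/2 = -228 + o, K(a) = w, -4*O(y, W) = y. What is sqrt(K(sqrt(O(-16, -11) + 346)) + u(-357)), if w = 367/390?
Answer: sqrt(178100130)/390 ≈ 34.219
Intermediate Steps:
O(y, W) = -y/4
w = 367/390 (w = 367*(1/390) = 367/390 ≈ 0.94103)
K(a) = 367/390
u(o) = 456 - 2*o (u(o) = -2*(-228 + o) = 456 - 2*o)
sqrt(K(sqrt(O(-16, -11) + 346)) + u(-357)) = sqrt(367/390 + (456 - 2*(-357))) = sqrt(367/390 + (456 + 714)) = sqrt(367/390 + 1170) = sqrt(456667/390) = sqrt(178100130)/390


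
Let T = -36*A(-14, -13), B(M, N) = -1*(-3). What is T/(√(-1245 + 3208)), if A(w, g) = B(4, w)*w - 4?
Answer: 1656*√1963/1963 ≈ 37.377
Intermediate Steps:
B(M, N) = 3
A(w, g) = -4 + 3*w (A(w, g) = 3*w - 4 = -4 + 3*w)
T = 1656 (T = -36*(-4 + 3*(-14)) = -36*(-4 - 42) = -36*(-46) = 1656)
T/(√(-1245 + 3208)) = 1656/(√(-1245 + 3208)) = 1656/(√1963) = 1656*(√1963/1963) = 1656*√1963/1963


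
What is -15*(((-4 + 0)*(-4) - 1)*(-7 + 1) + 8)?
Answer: 1230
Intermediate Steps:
-15*(((-4 + 0)*(-4) - 1)*(-7 + 1) + 8) = -15*((-4*(-4) - 1)*(-6) + 8) = -15*((16 - 1)*(-6) + 8) = -15*(15*(-6) + 8) = -15*(-90 + 8) = -15*(-82) = 1230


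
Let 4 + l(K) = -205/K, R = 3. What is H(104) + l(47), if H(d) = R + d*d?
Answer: 508100/47 ≈ 10811.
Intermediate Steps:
l(K) = -4 - 205/K
H(d) = 3 + d² (H(d) = 3 + d*d = 3 + d²)
H(104) + l(47) = (3 + 104²) + (-4 - 205/47) = (3 + 10816) + (-4 - 205*1/47) = 10819 + (-4 - 205/47) = 10819 - 393/47 = 508100/47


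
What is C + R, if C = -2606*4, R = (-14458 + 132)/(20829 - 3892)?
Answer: -176565614/16937 ≈ -10425.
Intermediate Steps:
R = -14326/16937 ≈ -0.84584
C = -10424
C + R = -10424 - 14326/16937 = -176565614/16937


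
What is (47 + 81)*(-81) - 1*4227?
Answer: -14595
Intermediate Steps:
(47 + 81)*(-81) - 1*4227 = 128*(-81) - 4227 = -10368 - 4227 = -14595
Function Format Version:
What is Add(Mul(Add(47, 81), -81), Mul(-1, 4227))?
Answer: -14595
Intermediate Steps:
Add(Mul(Add(47, 81), -81), Mul(-1, 4227)) = Add(Mul(128, -81), -4227) = Add(-10368, -4227) = -14595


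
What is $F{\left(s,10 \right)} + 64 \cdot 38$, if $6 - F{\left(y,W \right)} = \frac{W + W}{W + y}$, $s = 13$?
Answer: $\frac{56054}{23} \approx 2437.1$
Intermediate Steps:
$F{\left(y,W \right)} = 6 - \frac{2 W}{W + y}$ ($F{\left(y,W \right)} = 6 - \frac{W + W}{W + y} = 6 - \frac{2 W}{W + y}$)
$F{\left(s,10 \right)} + 64 \cdot 38 = \frac{2 \left(2 \cdot 10 + 3 \cdot 13\right)}{10 + 13} + 64 \cdot 38 = \frac{2 \left(20 + 39\right)}{23} + 2432 = 2 \cdot \frac{1}{23} \cdot 59 + 2432 = \frac{118}{23} + 2432 = \frac{56054}{23}$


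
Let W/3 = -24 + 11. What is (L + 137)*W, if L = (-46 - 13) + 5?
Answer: -3237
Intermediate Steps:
W = -39 (W = 3*(-24 + 11) = 3*(-13) = -39)
L = -54 (L = -59 + 5 = -54)
(L + 137)*W = (-54 + 137)*(-39) = 83*(-39) = -3237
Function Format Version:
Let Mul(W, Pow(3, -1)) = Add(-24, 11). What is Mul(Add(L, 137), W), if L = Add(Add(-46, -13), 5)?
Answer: -3237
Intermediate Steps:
W = -39 (W = Mul(3, Add(-24, 11)) = Mul(3, -13) = -39)
L = -54 (L = Add(-59, 5) = -54)
Mul(Add(L, 137), W) = Mul(Add(-54, 137), -39) = Mul(83, -39) = -3237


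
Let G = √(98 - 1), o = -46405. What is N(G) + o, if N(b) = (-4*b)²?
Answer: -44853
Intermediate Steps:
G = √97 ≈ 9.8489
N(b) = 16*b²
N(G) + o = 16*(√97)² - 46405 = 16*97 - 46405 = 1552 - 46405 = -44853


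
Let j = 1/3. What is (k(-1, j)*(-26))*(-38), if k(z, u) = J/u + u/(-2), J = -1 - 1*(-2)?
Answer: 8398/3 ≈ 2799.3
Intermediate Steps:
J = 1 (J = -1 + 2 = 1)
j = ⅓ (j = 1*(⅓) = ⅓ ≈ 0.33333)
k(z, u) = 1/u - u/2 (k(z, u) = 1/u + u/(-2) = 1/u + u*(-½) = 1/u - u/2)
(k(-1, j)*(-26))*(-38) = ((1/(⅓) - ½*⅓)*(-26))*(-38) = ((3 - ⅙)*(-26))*(-38) = ((17/6)*(-26))*(-38) = -221/3*(-38) = 8398/3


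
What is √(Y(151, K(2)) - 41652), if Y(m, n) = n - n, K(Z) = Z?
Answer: 6*I*√1157 ≈ 204.09*I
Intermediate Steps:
Y(m, n) = 0
√(Y(151, K(2)) - 41652) = √(0 - 41652) = √(-41652) = 6*I*√1157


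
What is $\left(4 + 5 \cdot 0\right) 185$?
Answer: $740$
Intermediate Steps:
$\left(4 + 5 \cdot 0\right) 185 = \left(4 + 0\right) 185 = 4 \cdot 185 = 740$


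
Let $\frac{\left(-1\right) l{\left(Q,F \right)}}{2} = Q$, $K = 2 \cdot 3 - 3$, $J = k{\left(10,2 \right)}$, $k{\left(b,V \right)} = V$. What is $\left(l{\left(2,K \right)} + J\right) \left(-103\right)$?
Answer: $206$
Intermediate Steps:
$J = 2$
$K = 3$ ($K = 6 - 3 = 3$)
$l{\left(Q,F \right)} = - 2 Q$
$\left(l{\left(2,K \right)} + J\right) \left(-103\right) = \left(\left(-2\right) 2 + 2\right) \left(-103\right) = \left(-4 + 2\right) \left(-103\right) = \left(-2\right) \left(-103\right) = 206$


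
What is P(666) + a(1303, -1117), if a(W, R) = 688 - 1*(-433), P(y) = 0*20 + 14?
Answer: 1135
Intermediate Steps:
P(y) = 14 (P(y) = 0 + 14 = 14)
a(W, R) = 1121 (a(W, R) = 688 + 433 = 1121)
P(666) + a(1303, -1117) = 14 + 1121 = 1135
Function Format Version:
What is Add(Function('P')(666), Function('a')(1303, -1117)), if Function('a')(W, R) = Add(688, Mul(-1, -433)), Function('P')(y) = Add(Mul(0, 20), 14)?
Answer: 1135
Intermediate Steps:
Function('P')(y) = 14 (Function('P')(y) = Add(0, 14) = 14)
Function('a')(W, R) = 1121 (Function('a')(W, R) = Add(688, 433) = 1121)
Add(Function('P')(666), Function('a')(1303, -1117)) = Add(14, 1121) = 1135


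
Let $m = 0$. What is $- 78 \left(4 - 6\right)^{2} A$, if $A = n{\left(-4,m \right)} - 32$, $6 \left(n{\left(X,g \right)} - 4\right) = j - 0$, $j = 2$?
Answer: $8632$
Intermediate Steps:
$n{\left(X,g \right)} = \frac{13}{3}$ ($n{\left(X,g \right)} = 4 + \frac{2 - 0}{6} = 4 + \frac{2 + 0}{6} = 4 + \frac{1}{6} \cdot 2 = 4 + \frac{1}{3} = \frac{13}{3}$)
$A = - \frac{83}{3}$ ($A = \frac{13}{3} - 32 = - \frac{83}{3} \approx -27.667$)
$- 78 \left(4 - 6\right)^{2} A = - 78 \left(4 - 6\right)^{2} \left(- \frac{83}{3}\right) = - 78 \left(-2\right)^{2} \left(- \frac{83}{3}\right) = \left(-78\right) 4 \left(- \frac{83}{3}\right) = \left(-312\right) \left(- \frac{83}{3}\right) = 8632$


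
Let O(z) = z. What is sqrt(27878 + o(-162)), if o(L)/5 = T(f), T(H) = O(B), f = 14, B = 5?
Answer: sqrt(27903) ≈ 167.04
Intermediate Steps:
T(H) = 5
o(L) = 25 (o(L) = 5*5 = 25)
sqrt(27878 + o(-162)) = sqrt(27878 + 25) = sqrt(27903)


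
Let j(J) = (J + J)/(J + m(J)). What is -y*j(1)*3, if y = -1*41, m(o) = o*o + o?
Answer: 82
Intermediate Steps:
m(o) = o + o**2 (m(o) = o**2 + o = o + o**2)
y = -41
j(J) = 2*J/(J + J*(1 + J)) (j(J) = (J + J)/(J + J*(1 + J)) = (2*J)/(J + J*(1 + J)) = 2*J/(J + J*(1 + J)))
-y*j(1)*3 = -(-82/(2 + 1))*3 = -(-82/3)*3 = -(-41*2/3)*3 = -(-82)*3/3 = -1*(-82) = 82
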